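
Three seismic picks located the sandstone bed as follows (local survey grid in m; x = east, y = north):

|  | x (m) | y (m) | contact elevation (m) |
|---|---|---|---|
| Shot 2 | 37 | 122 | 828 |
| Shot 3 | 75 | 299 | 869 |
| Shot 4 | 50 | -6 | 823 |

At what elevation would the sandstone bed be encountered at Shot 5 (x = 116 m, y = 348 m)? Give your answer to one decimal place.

Two edge vectors: Shot 2→Shot 3 = (38, 177, 41), Shot 2→Shot 4 = (13, -128, -5).
Normal n = (Shot 2→Shot 3) × (Shot 2→Shot 4) = (4363, 723, -7165).
So ∂z/∂x = −n_x/n_z = 0.60893 and ∂z/∂y = −n_y/n_z = 0.10091.
Intercept c from Shot 2: 828 − 22.53 − 12.31 = 793.16.
At (116, 348): z = 70.6 + 35.1 + 793.16 = 898.9 m.

898.9 m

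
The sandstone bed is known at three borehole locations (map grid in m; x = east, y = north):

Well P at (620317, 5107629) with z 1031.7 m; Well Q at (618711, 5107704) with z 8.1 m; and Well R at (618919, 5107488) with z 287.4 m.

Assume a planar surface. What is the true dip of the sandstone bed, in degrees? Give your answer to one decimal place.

43.0°

Two edge vectors: Well P→Well Q = (-1606, 75, -1023.6), Well P→Well R = (-1398, -141, -744.3).
Normal n = (Well P→Well Q) × (Well P→Well R) = (-200150.1, 235647, 331296).
So ∂z/∂x = −n_x/n_z = 0.60414 and ∂z/∂y = −n_y/n_z = −0.71129.
Gradient magnitude |∇z| = √(a² + b²) = √(0.36499 + 0.50593) = 0.93323.
True dip = arctan(0.93323) = 43.0°, dipping toward NW (azimuth ≈ 320°).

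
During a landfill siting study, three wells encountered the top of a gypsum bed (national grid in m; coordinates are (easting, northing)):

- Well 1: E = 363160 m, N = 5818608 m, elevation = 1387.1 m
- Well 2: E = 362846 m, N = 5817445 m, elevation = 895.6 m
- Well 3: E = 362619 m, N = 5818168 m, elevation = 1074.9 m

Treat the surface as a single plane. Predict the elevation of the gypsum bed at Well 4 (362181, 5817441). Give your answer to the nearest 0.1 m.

695.4 m

Let the plane be z = a·E + b·N + c.
Well 2−Well 1: −314a − 1163b = −491.5;  Well 3−Well 1: −541a − 440b = −312.2.
Solving gives a = 0.299025911, b = 0.341879505.
Then c = 1387.1 − a·363160 − b·5818608 = −2096469.97.
At (362181, 5817441): z = 108301.5 + 1988863.8 − 2096469.97 = 695.4 m.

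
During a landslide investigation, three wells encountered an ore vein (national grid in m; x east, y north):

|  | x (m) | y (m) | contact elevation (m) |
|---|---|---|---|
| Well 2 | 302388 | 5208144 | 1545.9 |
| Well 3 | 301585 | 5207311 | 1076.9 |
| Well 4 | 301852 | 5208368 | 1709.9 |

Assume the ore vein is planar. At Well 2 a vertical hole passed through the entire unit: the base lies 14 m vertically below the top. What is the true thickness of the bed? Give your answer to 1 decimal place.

11.9 m

Let the plane be z = a·x + b·y + c.
Well 3−Well 2: −803a − 833b = −469;  Well 4−Well 2: −536a + 224b = 164.
Solving gives a = −0.05038, b = 0.61159.
|∇z| = √(a²+b²) = 0.61366, so dip δ = arctan(0.61366) = 31.54°.
True thickness = vertical thickness × cos δ = 14 × cos 31.54° = 11.9 m.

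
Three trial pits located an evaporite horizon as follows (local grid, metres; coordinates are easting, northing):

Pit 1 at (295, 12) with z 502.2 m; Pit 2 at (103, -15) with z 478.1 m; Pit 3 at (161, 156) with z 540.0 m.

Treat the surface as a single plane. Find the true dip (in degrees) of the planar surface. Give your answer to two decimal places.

Two edge vectors: Pit 1→Pit 2 = (-192, -27, -24.1), Pit 1→Pit 3 = (-134, 144, 37.8).
Normal n = (Pit 1→Pit 2) × (Pit 1→Pit 3) = (2449.8, 10487, -31266).
So ∂z/∂easting = −n_x/n_z = 0.07835 and ∂z/∂northing = −n_y/n_z = 0.33541.
Gradient magnitude |∇z| = √(a² + b²) = √(0.00614 + 0.11250) = 0.34444.
True dip = arctan(0.34444) = 19.01°, dipping toward SSW (azimuth ≈ 193°).

19.01°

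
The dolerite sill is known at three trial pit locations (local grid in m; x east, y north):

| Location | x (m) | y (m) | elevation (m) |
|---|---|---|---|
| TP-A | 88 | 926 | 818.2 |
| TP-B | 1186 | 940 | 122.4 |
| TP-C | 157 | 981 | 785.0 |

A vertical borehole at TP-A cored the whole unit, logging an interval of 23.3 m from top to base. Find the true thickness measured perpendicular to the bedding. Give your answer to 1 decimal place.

Two edge vectors: TP-A→TP-B = (1098, 14, -695.8), TP-A→TP-C = (69, 55, -33.2).
Normal n = (TP-A→TP-B) × (TP-A→TP-C) = (37804.2, -11556.6, 59424).
So ∂z/∂x = −n_x/n_z = −0.63618 and ∂z/∂y = −n_y/n_z = 0.19448.
|∇z| = √(a²+b²) = 0.66524, so dip δ = arctan(0.66524) = 33.63°.
True thickness = vertical thickness × cos δ = 23.3 × cos 33.63° = 19.4 m.

19.4 m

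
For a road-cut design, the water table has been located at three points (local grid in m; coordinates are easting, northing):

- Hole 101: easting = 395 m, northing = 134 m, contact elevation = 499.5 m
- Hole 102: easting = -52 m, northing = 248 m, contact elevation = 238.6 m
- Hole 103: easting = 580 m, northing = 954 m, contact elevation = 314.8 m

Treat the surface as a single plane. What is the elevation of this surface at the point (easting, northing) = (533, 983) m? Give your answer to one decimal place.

281.6 m

Two edge vectors: Hole 101→Hole 102 = (-447, 114, -260.9), Hole 101→Hole 103 = (185, 820, -184.7).
Normal n = (Hole 101→Hole 102) × (Hole 101→Hole 103) = (192882.2, -130827.4, -387630).
So ∂z/∂easting = −n_x/n_z = 0.49759 and ∂z/∂northing = −n_y/n_z = −0.33751.
Intercept c from Hole 101: 499.5 − 196.55 + 45.23 = 348.18.
At (533, 983): z = 265.2 − 331.8 + 348.18 = 281.6 m.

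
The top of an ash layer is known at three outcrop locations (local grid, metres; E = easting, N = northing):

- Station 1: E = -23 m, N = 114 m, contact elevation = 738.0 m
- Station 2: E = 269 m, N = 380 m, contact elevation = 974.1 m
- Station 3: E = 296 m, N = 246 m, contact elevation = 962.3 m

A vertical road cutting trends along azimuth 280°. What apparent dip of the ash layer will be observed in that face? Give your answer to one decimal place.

Two edge vectors: Station 1→Station 2 = (292, 266, 236.1), Station 1→Station 3 = (319, 132, 224.3).
Normal n = (Station 1→Station 2) × (Station 1→Station 3) = (28498.6, 9820.3, -46310).
So ∂z/∂E = −n_x/n_z = 0.61539 and ∂z/∂N = −n_y/n_z = 0.21206.
Unit vector along 280° is (sin 280°, cos 280°) = (-0.9848, 0.1736).
Slope in that direction = a·(-0.9848) + b·(0.1736) = −0.56922.
Apparent dip = arctan|0.56922| = 29.6° (true dip is 33.1°, so apparent ≤ true as expected).

29.6°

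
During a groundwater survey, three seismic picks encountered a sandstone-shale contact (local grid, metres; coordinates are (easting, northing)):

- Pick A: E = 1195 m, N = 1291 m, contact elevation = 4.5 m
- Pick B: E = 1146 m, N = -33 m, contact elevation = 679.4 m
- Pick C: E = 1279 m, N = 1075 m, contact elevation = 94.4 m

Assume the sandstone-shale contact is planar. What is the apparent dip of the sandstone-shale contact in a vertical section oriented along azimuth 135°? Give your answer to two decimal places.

Let the plane be z = a·E + b·N + c.
Pick B−Pick A: −49a − 1324b = 674.9;  Pick C−Pick A: 84a − 216b = 89.9.
Solving gives a = −0.21963, b = −0.50161.
Unit vector along 135° is (sin 135°, cos 135°) = (0.7071, -0.7071).
Slope in that direction = a·(0.7071) + b·(-0.7071) = 0.19939.
Apparent dip = arctan|0.19939| = 11.28° (true dip is 28.7°, so apparent ≤ true as expected).

11.28°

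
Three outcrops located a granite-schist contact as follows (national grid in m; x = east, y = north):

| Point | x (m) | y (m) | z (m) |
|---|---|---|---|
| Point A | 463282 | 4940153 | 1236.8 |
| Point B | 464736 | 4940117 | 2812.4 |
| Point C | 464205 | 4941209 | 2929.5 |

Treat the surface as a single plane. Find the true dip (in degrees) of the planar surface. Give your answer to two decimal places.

Two edge vectors: Point A→Point B = (1454, -36, 1575.6), Point A→Point C = (923, 1056, 1692.7).
Normal n = (Point A→Point B) × (Point A→Point C) = (-1724770.8, -1006907, 1568652).
So ∂z/∂x = −n_x/n_z = 1.09952 and ∂z/∂y = −n_y/n_z = 0.64189.
Gradient magnitude |∇z| = √(a² + b²) = √(1.20895 + 0.41203) = 1.27318.
True dip = arctan(1.27318) = 51.85°, dipping toward WSW (azimuth ≈ 240°).

51.85°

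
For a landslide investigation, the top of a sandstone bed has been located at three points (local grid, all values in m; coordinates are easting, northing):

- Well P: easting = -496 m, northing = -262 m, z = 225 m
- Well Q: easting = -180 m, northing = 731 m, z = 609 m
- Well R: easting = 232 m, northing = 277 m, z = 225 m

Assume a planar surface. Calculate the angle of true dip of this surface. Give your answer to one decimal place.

Let the plane be z = a·easting + b·northing + c.
Well Q−Well P: 316a + 993b = 384;  Well R−Well P: 728a + 539b = 0.
Solving gives a = −0.37456, b = 0.50590.
Gradient magnitude |∇z| = √(a² + b²) = √(0.14030 + 0.25594) = 0.62947.
True dip = arctan(0.62947) = 32.2°, dipping toward SE (azimuth ≈ 143°).

32.2°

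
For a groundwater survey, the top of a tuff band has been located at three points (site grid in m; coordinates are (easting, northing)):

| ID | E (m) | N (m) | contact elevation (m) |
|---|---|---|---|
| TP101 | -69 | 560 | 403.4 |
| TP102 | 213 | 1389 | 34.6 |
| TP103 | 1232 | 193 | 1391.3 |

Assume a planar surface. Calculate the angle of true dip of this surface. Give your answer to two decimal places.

40.82°

Two edge vectors: TP101→TP102 = (282, 829, -368.8), TP101→TP103 = (1301, -367, 987.9).
Normal n = (TP101→TP102) × (TP101→TP103) = (683619.5, -758396.6, -1182023).
So ∂z/∂E = −n_x/n_z = 0.57835 and ∂z/∂N = −n_y/n_z = −0.64161.
Gradient magnitude |∇z| = √(a² + b²) = √(0.33449 + 0.41166) = 0.86380.
True dip = arctan(0.86380) = 40.82°, dipping toward NW (azimuth ≈ 318°).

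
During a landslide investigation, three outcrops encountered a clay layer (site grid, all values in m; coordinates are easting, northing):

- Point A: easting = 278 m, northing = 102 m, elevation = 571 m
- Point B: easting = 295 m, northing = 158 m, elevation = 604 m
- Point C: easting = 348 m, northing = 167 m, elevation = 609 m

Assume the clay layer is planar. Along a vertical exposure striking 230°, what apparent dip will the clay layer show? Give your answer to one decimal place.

Let the plane be z = a·easting + b·northing + c.
Point B−Point A: 17a + 56b = 33;  Point C−Point A: 70a + 65b = 38.
Solving gives a = −0.00604, b = 0.59112.
Unit vector along 230° is (sin 230°, cos 230°) = (-0.7660, -0.6428).
Slope in that direction = a·(-0.7660) + b·(-0.6428) = −0.37534.
Apparent dip = arctan|0.37534| = 20.6° (true dip is 30.6°, so apparent ≤ true as expected).

20.6°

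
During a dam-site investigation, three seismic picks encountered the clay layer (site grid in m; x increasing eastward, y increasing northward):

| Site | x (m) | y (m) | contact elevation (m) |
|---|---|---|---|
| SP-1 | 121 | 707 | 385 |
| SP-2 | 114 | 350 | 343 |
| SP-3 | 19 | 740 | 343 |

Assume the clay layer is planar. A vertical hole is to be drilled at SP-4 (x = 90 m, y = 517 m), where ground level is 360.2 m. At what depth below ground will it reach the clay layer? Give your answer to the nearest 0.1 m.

Two edge vectors: SP-1→SP-2 = (-7, -357, -42), SP-1→SP-3 = (-102, 33, -42).
Normal n = (SP-1→SP-2) × (SP-1→SP-3) = (16380, 3990, -36645).
So ∂z/∂x = −n_x/n_z = 0.44699 and ∂z/∂y = −n_y/n_z = 0.10888.
Intercept c from SP-1: 385 − 54.09 − 76.98 = 253.93.
At (90, 517): z_contact = 40.23 + 56.29 + 253.93 = 350.46 m.
Depth below ground = 360.2 − 350.46 = 9.7 m.

9.7 m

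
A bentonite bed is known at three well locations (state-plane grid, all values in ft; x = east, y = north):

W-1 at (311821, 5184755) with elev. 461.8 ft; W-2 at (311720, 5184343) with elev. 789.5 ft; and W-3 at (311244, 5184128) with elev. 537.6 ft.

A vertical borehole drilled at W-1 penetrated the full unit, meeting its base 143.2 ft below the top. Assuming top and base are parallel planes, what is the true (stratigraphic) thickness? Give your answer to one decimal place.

Let the plane be z = a·x + b·y + c.
W-2−W-1: −101a − 412b = 327.7;  W-3−W-1: −577a − 627b = 75.8.
Solving gives a = 0.99909, b = −1.04031.
|∇z| = √(a²+b²) = 1.44237, so dip δ = arctan(1.44237) = 55.27°.
True thickness = vertical thickness × cos δ = 143.2 × cos 55.27° = 81.6 ft.

81.6 ft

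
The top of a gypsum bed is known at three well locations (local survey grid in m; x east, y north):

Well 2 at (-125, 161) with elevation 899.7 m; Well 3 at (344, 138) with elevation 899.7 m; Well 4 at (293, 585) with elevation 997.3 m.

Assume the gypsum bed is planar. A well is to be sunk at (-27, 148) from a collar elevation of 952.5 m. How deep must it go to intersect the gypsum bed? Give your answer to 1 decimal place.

Let the plane be z = a·x + b·y + c.
Well 3−Well 2: 469a − 23b = 0;  Well 4−Well 2: 418a + 424b = 97.6.
Solving gives a = 0.01077, b = 0.21957.
Then c = 899.7 − a·-125 − b·161 = 865.69.
At (-27, 148): z_contact = −0.29 + 32.50 + 865.69 = 897.90 m.
Depth below ground = 952.5 − 897.90 = 54.6 m.

54.6 m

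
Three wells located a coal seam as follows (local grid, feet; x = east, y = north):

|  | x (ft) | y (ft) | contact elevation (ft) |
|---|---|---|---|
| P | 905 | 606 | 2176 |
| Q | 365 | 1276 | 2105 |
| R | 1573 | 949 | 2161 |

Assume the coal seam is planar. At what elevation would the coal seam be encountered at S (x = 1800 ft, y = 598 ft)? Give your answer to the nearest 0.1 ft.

2196.9 ft

Let the plane be z = a·x + b·y + c.
Q−P: −540a + 670b = −71;  R−P: 668a + 343b = −15.
Solving gives a = 0.022603, b = −0.087752.
Then c = 2176 − a·905 − b·606 = 2208.72.
At (1800, 598): z = 40.7 − 52.5 + 2208.72 = 2196.9 ft.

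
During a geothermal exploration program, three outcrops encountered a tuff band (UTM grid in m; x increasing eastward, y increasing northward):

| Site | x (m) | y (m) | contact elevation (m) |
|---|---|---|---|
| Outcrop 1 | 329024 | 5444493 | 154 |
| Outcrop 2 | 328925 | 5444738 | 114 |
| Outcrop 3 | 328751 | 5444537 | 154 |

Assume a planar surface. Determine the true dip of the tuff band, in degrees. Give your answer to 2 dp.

Two edge vectors: Outcrop 1→Outcrop 2 = (-99, 245, -40), Outcrop 1→Outcrop 3 = (-273, 44, 0).
Normal n = (Outcrop 1→Outcrop 2) × (Outcrop 1→Outcrop 3) = (1760, 10920, 62529).
So ∂z/∂x = −n_x/n_z = −0.02815 and ∂z/∂y = −n_y/n_z = −0.17464.
Gradient magnitude |∇z| = √(a² + b²) = √(0.00079 + 0.03050) = 0.17689.
True dip = arctan(0.17689) = 10.03°, dipping toward N (azimuth ≈ 009°).

10.03°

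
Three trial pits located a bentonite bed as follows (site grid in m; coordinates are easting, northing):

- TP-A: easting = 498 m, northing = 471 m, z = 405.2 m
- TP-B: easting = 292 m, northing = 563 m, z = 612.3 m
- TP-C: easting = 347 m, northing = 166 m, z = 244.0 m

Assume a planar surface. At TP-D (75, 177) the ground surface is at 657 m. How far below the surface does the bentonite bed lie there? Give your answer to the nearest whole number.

Two edge vectors: TP-A→TP-B = (-206, 92, 207.1), TP-A→TP-C = (-151, -305, -161.2).
Normal n = (TP-A→TP-B) × (TP-A→TP-C) = (48335.1, -64479.3, 76722).
So ∂z/∂easting = −n_x/n_z = −0.63000 and ∂z/∂northing = −n_y/n_z = 0.84043.
Intercept c from TP-A: 405.2 + 313.74 − 395.84 = 323.10.
At (75, 177): z_contact = −47.3 + 148.8 + 323.10 = 424.6 m.
Depth below ground = 657 − 424.6 = 232 m.

232 m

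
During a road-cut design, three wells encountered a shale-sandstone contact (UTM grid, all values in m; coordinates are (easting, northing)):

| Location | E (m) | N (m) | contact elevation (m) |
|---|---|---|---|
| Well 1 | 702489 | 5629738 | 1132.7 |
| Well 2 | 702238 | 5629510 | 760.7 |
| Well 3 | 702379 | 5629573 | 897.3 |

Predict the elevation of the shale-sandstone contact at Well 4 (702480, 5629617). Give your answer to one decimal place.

993.9 m

Let the plane be z = a·E + b·N + c.
Well 2−Well 1: −251a − 228b = −372;  Well 3−Well 1: −110a − 165b = −235.4.
Solving gives a = 0.471919192, b = 1.112053872.
Then c = 1132.7 − a·702489 − b·5629738 = −6590957.28.
At (702480, 5629617): z = 331513.8 + 6260437.4 − 6590957.28 = 993.9 m.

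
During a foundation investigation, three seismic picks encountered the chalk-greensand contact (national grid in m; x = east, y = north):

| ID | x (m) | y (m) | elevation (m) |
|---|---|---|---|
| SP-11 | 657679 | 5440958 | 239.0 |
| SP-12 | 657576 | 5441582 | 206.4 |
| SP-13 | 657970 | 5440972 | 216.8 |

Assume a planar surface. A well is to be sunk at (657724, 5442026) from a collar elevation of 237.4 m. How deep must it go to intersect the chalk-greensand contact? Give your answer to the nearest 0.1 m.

70.4 m

Two edge vectors: SP-11→SP-12 = (-103, 624, -32.6), SP-11→SP-13 = (291, 14, -22.2).
Normal n = (SP-11→SP-12) × (SP-11→SP-13) = (-13396.4, -11773.2, -183026).
So ∂z/∂x = −n_x/n_z = −0.073193972 and ∂z/∂y = −n_y/n_z = −0.064325287.
Intercept c from SP-11: 239 + 48138.14 + 349991.19 = 398368.32.
At (657724, 5442026): z_contact = −48141.43 − 350059.88 + 398368.32 = 167.01 m.
Depth below ground = 237.4 − 167.01 = 70.4 m.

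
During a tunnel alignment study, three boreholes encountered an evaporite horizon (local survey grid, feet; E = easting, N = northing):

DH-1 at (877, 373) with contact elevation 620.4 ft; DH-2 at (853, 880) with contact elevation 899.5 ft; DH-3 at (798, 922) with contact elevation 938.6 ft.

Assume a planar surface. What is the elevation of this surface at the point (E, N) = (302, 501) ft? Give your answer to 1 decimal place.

Let the plane be z = a·E + b·N + c.
DH-2−DH-1: −24a + 507b = 279.1;  DH-3−DH-1: −79a + 549b = 318.2.
Solving gives a = −0.30143, b = 0.53622.
Then c = 620.4 − a·877 − b·373 = 684.74.
At (302, 501): z = −91.0 + 268.6 + 684.74 = 862.4 ft.

862.4 ft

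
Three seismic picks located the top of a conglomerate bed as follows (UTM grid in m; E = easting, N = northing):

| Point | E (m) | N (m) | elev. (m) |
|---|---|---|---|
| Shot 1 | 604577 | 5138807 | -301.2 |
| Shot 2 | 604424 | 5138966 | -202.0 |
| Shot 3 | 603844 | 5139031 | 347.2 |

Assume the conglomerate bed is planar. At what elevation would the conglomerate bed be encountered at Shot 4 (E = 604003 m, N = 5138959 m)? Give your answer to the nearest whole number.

214 m

Two edge vectors: Shot 1→Shot 2 = (-153, 159, 99.2), Shot 1→Shot 3 = (-733, 224, 648.4).
Normal n = (Shot 1→Shot 2) × (Shot 1→Shot 3) = (80874.8, 26491.6, 82275).
So ∂z/∂E = −n_x/n_z = −0.98298146 and ∂z/∂N = −n_y/n_z = −0.32198845.
Intercept c from Shot 1: -301.2 + 594287.98 + 1654636.52 = 2248623.30.
At (604003, 5138959): z = −593723.8 − 1654685.5 + 2248623.30 = 214.1 m.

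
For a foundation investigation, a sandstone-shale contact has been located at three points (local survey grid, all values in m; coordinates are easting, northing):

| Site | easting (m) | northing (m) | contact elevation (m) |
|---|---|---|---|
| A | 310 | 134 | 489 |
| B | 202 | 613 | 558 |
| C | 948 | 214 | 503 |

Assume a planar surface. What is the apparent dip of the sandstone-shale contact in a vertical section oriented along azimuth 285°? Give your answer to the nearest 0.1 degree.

Two edge vectors: A→B = (-108, 479, 69), A→C = (638, 80, 14).
Normal n = (A→B) × (A→C) = (1186, 45534, -314242).
So ∂z/∂easting = −n_x/n_z = 0.00377 and ∂z/∂northing = −n_y/n_z = 0.14490.
Unit vector along 285° is (sin 285°, cos 285°) = (-0.9659, 0.2588).
Slope in that direction = a·(-0.9659) + b·(0.2588) = 0.03386.
Apparent dip = arctan|0.03386| = 1.9° (true dip is 8.2°, so apparent ≤ true as expected).

1.9°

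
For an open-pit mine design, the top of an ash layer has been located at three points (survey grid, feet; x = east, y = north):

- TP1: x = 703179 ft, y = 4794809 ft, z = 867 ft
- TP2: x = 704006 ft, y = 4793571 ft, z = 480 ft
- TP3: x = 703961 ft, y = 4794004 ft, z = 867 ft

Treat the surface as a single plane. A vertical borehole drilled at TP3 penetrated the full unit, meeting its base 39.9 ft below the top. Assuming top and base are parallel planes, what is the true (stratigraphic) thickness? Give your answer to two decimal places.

22.80 ft

Two edge vectors: TP1→TP2 = (827, -1238, -387), TP1→TP3 = (782, -805, 0).
Normal n = (TP1→TP2) × (TP1→TP3) = (-311535, -302634, 302381).
So ∂z/∂x = −n_x/n_z = 1.03027 and ∂z/∂y = −n_y/n_z = 1.00084.
|∇z| = √(a²+b²) = 1.43636, so dip δ = arctan(1.43636) = 55.15°.
True thickness = vertical thickness × cos δ = 39.9 × cos 55.15° = 22.80 ft.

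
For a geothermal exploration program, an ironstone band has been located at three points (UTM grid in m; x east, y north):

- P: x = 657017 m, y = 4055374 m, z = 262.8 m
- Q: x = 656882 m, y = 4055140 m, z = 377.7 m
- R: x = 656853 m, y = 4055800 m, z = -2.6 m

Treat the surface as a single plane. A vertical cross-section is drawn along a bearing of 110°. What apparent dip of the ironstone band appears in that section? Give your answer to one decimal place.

Two edge vectors: P→Q = (-135, -234, 114.9), P→R = (-164, 426, -265.4).
Normal n = (P→Q) × (P→R) = (13156.2, -54672.6, -95886).
So ∂z/∂x = −n_x/n_z = 0.13721 and ∂z/∂y = −n_y/n_z = −0.57018.
Unit vector along 110° is (sin 110°, cos 110°) = (0.9397, -0.3420).
Slope in that direction = a·(0.9397) + b·(-0.3420) = 0.32395.
Apparent dip = arctan|0.32395| = 17.9° (true dip is 30.4°, so apparent ≤ true as expected).

17.9°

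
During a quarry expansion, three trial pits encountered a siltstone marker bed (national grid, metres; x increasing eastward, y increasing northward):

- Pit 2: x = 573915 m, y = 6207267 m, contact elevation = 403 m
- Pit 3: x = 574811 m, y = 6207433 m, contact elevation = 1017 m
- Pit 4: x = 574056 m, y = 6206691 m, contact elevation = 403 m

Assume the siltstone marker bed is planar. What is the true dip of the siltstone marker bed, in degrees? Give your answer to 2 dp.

Let the plane be z = a·x + b·y + c.
Pit 3−Pit 2: 896a + 166b = 614;  Pit 4−Pit 2: 141a − 576b = 0.
Solving gives a = 0.65554, b = 0.16047.
Gradient magnitude |∇z| = √(a² + b²) = √(0.42973 + 0.02575) = 0.67489.
True dip = arctan(0.67489) = 34.02°, dipping toward WSW (azimuth ≈ 256°).

34.02°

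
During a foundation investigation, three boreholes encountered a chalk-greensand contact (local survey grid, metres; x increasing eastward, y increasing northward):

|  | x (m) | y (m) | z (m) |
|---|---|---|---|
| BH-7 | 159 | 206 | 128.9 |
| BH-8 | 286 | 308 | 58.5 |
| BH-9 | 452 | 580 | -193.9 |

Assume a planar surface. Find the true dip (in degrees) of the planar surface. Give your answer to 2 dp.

50.56°

Let the plane be z = a·x + b·y + c.
BH-8−BH-7: 127a + 102b = −70.4;  BH-9−BH-7: 293a + 374b = −322.8.
Solving gives a = 0.37452, b = −1.15651.
Gradient magnitude |∇z| = √(a² + b²) = √(0.14026 + 1.33751) = 1.21564.
True dip = arctan(1.21564) = 50.56°, dipping toward NNW (azimuth ≈ 342°).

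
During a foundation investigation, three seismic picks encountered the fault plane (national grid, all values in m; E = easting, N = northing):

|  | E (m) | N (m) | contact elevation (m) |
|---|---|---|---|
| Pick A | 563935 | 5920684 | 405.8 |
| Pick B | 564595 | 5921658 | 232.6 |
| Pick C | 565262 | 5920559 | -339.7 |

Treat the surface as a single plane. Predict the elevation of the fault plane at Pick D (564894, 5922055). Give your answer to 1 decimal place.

Two edge vectors: Pick A→Pick B = (660, 974, -173.2), Pick A→Pick C = (1327, -125, -745.5).
Normal n = (Pick A→Pick B) × (Pick A→Pick C) = (-747767, 262193.6, -1374998).
So ∂z/∂E = −n_x/n_z = −0.543831336 and ∂z/∂N = −n_y/n_z = 0.190686532.
Intercept c from Pick A: 405.8 + 306685.52 − 1128994.70 = −821903.37.
At (564894, 5922055): z = −307207.1 + 1129256.1 − 821903.37 = 145.7 m.

145.7 m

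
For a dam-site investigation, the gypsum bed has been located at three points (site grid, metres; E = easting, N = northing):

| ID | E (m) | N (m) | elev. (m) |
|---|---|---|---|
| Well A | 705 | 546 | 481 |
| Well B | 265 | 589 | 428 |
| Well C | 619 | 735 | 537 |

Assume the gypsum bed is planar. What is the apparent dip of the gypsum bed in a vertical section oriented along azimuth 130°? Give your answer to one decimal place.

6.6°

Two edge vectors: Well A→Well B = (-440, 43, -53), Well A→Well C = (-86, 189, 56).
Normal n = (Well A→Well B) × (Well A→Well C) = (12425, 29198, -79462).
So ∂z/∂E = −n_x/n_z = 0.15636 and ∂z/∂N = −n_y/n_z = 0.36745.
Unit vector along 130° is (sin 130°, cos 130°) = (0.7660, -0.6428).
Slope in that direction = a·(0.7660) + b·(-0.6428) = −0.11641.
Apparent dip = arctan|0.11641| = 6.6° (true dip is 21.8°, so apparent ≤ true as expected).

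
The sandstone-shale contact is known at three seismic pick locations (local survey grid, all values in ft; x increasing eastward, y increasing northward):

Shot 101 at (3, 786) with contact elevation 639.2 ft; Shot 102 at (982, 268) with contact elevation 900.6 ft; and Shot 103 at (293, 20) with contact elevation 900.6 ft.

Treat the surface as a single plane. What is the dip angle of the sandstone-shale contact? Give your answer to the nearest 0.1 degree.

Two edge vectors: Shot 101→Shot 102 = (979, -518, 261.4), Shot 101→Shot 103 = (290, -766, 261.4).
Normal n = (Shot 101→Shot 102) × (Shot 101→Shot 103) = (64827.2, -180104.6, -599694).
So ∂z/∂x = −n_x/n_z = 0.10810 and ∂z/∂y = −n_y/n_z = −0.30033.
Gradient magnitude |∇z| = √(a² + b²) = √(0.01169 + 0.09020) = 0.31919.
True dip = arctan(0.31919) = 17.7°, dipping toward NNW (azimuth ≈ 340°).

17.7°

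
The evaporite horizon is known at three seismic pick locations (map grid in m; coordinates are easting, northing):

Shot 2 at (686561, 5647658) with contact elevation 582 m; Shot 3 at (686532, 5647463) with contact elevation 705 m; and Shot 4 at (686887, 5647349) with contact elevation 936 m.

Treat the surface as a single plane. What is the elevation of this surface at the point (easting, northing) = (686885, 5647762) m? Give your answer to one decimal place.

Two edge vectors: Shot 2→Shot 3 = (-29, -195, 123), Shot 2→Shot 4 = (326, -309, 354).
Normal n = (Shot 2→Shot 3) × (Shot 2→Shot 4) = (-31023, 50364, 72531).
So ∂z/∂easting = −n_x/n_z = 0.427720561 and ∂z/∂northing = −n_y/n_z = −0.694378955.
Intercept c from Shot 2: 582 − 293656.26 + 3921614.86 = 3628540.61.
At (686885, 5647762): z = 293794.8 − 3921687.1 + 3628540.61 = 648.4 m.

648.4 m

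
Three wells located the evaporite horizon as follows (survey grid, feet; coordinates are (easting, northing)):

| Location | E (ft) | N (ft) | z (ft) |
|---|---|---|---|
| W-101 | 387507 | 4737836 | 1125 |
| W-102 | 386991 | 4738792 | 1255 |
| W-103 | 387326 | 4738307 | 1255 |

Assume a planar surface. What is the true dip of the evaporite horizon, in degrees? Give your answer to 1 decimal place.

47.6°

Two edge vectors: W-101→W-102 = (-516, 956, 130), W-101→W-103 = (-181, 471, 130).
Normal n = (W-101→W-102) × (W-101→W-103) = (63050, 43550, -70000).
So ∂z/∂E = −n_x/n_z = 0.90071 and ∂z/∂N = −n_y/n_z = 0.62214.
Gradient magnitude |∇z| = √(a² + b²) = √(0.81129 + 0.38706) = 1.09469.
True dip = arctan(1.09469) = 47.6°, dipping toward SW (azimuth ≈ 235°).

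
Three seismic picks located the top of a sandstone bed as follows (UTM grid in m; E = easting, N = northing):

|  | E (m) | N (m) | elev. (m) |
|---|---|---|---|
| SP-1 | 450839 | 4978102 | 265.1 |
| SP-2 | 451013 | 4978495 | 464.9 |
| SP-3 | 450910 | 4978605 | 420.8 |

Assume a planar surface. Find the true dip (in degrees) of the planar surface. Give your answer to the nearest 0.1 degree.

Let the plane be z = a·E + b·N + c.
SP-2−SP-1: 174a + 393b = 199.8;  SP-3−SP-1: 71a + 503b = 155.7.
Solving gives a = 0.65934, b = 0.21647.
Gradient magnitude |∇z| = √(a² + b²) = √(0.43473 + 0.04686) = 0.69397.
True dip = arctan(0.69397) = 34.8°, dipping toward WSW (azimuth ≈ 252°).

34.8°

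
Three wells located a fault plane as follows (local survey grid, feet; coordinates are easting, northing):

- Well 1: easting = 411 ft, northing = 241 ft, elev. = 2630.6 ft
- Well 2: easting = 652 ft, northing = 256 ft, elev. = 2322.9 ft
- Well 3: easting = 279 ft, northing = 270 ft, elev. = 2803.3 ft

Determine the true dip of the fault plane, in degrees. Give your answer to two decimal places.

52.19°

Two edge vectors: Well 1→Well 2 = (241, 15, -307.7), Well 1→Well 3 = (-132, 29, 172.7).
Normal n = (Well 1→Well 2) × (Well 1→Well 3) = (11513.8, -1004.3, 8969).
So ∂z/∂easting = −n_x/n_z = −1.28373 and ∂z/∂northing = −n_y/n_z = 0.11197.
Gradient magnitude |∇z| = √(a² + b²) = √(1.64797 + 0.01254) = 1.28861.
True dip = arctan(1.28861) = 52.19°, dipping toward E (azimuth ≈ 095°).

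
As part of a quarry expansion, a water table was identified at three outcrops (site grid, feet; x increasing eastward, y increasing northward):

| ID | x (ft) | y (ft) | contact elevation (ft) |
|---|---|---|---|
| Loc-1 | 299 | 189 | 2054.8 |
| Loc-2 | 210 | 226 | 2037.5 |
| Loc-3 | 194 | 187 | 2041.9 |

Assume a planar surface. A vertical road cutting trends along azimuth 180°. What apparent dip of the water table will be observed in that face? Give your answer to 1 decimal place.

9.3°

Let the plane be z = a·x + b·y + c.
Loc-2−Loc-1: −89a + 37b = −17.3;  Loc-3−Loc-1: −105a − 2b = −12.9.
Solving gives a = 0.12599, b = −0.16451.
Unit vector along 180° is (sin 180°, cos 180°) = (0.0000, -1.0000).
Slope in that direction = a·(0.0000) + b·(-1.0000) = 0.16451.
Apparent dip = arctan|0.16451| = 9.3° (true dip is 11.7°, so apparent ≤ true as expected).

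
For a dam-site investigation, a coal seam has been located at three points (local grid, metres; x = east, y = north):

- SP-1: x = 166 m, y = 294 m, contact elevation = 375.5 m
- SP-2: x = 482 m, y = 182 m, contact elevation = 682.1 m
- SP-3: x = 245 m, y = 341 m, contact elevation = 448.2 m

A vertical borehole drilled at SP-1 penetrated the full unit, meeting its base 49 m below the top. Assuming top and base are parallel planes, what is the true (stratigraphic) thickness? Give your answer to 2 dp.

35.47 m

Let the plane be z = a·x + b·y + c.
SP-2−SP-1: 316a − 112b = 306.6;  SP-3−SP-1: 79a + 47b = 72.7.
Solving gives a = 0.95159, b = −0.05267.
|∇z| = √(a²+b²) = 0.95304, so dip δ = arctan(0.95304) = 43.62°.
True thickness = vertical thickness × cos δ = 49 × cos 43.62° = 35.47 m.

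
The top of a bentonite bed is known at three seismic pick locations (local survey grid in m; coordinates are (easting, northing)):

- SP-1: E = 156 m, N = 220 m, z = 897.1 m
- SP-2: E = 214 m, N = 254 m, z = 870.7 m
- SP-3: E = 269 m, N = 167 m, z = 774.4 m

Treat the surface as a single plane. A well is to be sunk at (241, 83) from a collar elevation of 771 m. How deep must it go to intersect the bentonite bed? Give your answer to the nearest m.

Let the plane be z = a·E + b·N + c.
SP-2−SP-1: 58a + 34b = −26.4;  SP-3−SP-1: 113a − 53b = −122.7.
Solving gives a = −0.80552, b = 0.59766.
Then c = 897.1 − a·156 − b·220 = 891.28.
At (241, 83): z_contact = −194.1 + 49.6 + 891.28 = 746.8 m.
Depth below ground = 771 − 746.8 = 24 m.

24 m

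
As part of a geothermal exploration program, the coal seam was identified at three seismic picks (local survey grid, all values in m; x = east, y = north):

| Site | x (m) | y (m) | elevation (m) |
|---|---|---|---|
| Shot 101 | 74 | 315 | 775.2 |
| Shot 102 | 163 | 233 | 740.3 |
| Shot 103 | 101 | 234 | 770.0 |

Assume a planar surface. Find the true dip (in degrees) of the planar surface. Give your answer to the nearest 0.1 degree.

26.1°

Let the plane be z = a·x + b·y + c.
Shot 102−Shot 101: 89a − 82b = −34.9;  Shot 103−Shot 101: 27a − 81b = −5.2.
Solving gives a = −0.48058, b = −0.09600.
Gradient magnitude |∇z| = √(a² + b²) = √(0.23096 + 0.00922) = 0.49007.
True dip = arctan(0.49007) = 26.1°, dipping toward ENE (azimuth ≈ 079°).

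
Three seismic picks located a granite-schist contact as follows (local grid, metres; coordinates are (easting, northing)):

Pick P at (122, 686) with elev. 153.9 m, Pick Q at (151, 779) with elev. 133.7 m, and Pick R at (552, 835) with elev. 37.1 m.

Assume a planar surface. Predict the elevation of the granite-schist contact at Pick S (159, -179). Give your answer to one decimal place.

274.3 m

Let the plane be z = a·E + b·N + c.
Pick Q−Pick P: 29a + 93b = −20.2;  Pick R−Pick P: 430a + 149b = −116.8.
Solving gives a = −0.22015, b = −0.14855.
Then c = 153.9 − a·122 − b·686 = 282.67.
At (159, -179): z = −35.0 + 26.6 + 282.67 = 274.3 m.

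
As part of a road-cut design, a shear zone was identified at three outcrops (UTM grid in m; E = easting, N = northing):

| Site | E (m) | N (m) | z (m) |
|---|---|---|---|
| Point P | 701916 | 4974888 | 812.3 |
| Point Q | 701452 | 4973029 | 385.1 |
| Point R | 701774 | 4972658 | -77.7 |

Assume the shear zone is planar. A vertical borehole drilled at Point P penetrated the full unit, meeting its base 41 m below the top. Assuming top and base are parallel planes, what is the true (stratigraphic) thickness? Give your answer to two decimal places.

28.72 m

Two edge vectors: Point P→Point Q = (-464, -1859, -427.2), Point P→Point R = (-142, -2230, -890).
Normal n = (Point P→Point Q) × (Point P→Point R) = (701854, -352297.6, 770742).
So ∂z/∂E = −n_x/n_z = −0.91062 and ∂z/∂N = −n_y/n_z = 0.45709.
|∇z| = √(a²+b²) = 1.01890, so dip δ = arctan(1.01890) = 45.54°.
True thickness = vertical thickness × cos δ = 41 × cos 45.54° = 28.72 m.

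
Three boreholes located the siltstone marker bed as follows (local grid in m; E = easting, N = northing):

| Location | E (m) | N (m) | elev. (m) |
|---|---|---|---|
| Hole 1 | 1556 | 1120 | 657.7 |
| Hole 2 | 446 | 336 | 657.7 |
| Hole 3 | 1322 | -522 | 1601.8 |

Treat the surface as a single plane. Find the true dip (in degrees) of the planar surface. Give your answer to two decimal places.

Two edge vectors: Hole 1→Hole 2 = (-1110, -784, 0), Hole 1→Hole 3 = (-234, -1642, 944.1).
Normal n = (Hole 1→Hole 2) × (Hole 1→Hole 3) = (-740174.4, 1047951, 1639164).
So ∂z/∂E = −n_x/n_z = 0.45156 and ∂z/∂N = −n_y/n_z = −0.63932.
Gradient magnitude |∇z| = √(a² + b²) = √(0.20390 + 0.40873) = 0.78271.
True dip = arctan(0.78271) = 38.05°, dipping toward NW (azimuth ≈ 325°).

38.05°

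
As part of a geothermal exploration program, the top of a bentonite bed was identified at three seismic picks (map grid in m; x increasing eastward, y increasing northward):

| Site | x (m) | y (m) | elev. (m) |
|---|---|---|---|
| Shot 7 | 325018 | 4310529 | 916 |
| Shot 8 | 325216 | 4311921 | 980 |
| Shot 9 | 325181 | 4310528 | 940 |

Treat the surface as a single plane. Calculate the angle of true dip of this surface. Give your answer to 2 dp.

8.50°

Two edge vectors: Shot 7→Shot 8 = (198, 1392, 64), Shot 7→Shot 9 = (163, -1, 24).
Normal n = (Shot 7→Shot 8) × (Shot 7→Shot 9) = (33472, 5680, -227094).
So ∂z/∂x = −n_x/n_z = 0.14739 and ∂z/∂y = −n_y/n_z = 0.02501.
Gradient magnitude |∇z| = √(a² + b²) = √(0.02172 + 0.00063) = 0.14950.
True dip = arctan(0.14950) = 8.50°, dipping toward W (azimuth ≈ 260°).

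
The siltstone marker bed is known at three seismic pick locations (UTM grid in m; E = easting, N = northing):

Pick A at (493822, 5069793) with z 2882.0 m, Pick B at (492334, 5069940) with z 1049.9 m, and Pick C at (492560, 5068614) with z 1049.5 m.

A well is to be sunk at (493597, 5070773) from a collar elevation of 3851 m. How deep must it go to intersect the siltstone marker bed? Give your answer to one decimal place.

1041.3 m

Let the plane be z = a·E + b·N + c.
Pick B−Pick A: −1488a + 147b = −1832.1;  Pick C−Pick A: −1262a − 1179b = −1832.5.
Solving gives a = 1.252366607, b = 0.213751775.
Then c = 2882 − a·493822 − b·5069793 = −1699241.43.
At (493597, 5070773): z_contact = 618164.40 + 1083886.73 − 1699241.43 = 2809.69 m.
Depth below ground = 3851 − 2809.69 = 1041.3 m.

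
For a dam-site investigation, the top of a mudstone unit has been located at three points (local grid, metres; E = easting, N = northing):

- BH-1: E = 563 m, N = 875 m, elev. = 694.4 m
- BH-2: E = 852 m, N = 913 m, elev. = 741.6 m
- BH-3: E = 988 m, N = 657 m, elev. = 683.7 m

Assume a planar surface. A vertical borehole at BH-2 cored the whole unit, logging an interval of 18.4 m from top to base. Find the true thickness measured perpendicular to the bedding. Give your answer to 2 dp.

17.53 m

Let the plane be z = a·E + b·N + c.
BH-2−BH-1: 289a + 38b = 47.2;  BH-3−BH-1: 425a − 218b = −10.7.
Solving gives a = 0.12486, b = 0.29250.
|∇z| = √(a²+b²) = 0.31804, so dip δ = arctan(0.31804) = 17.64°.
True thickness = vertical thickness × cos δ = 18.4 × cos 17.64° = 17.53 m.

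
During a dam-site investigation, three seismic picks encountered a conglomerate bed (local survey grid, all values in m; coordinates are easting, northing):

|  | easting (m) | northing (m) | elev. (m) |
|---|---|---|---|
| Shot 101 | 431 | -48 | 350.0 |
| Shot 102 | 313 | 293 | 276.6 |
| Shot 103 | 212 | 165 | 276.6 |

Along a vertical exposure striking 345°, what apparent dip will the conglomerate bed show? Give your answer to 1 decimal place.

11.0°

Two edge vectors: Shot 101→Shot 102 = (-118, 341, -73.4), Shot 101→Shot 103 = (-219, 213, -73.4).
Normal n = (Shot 101→Shot 102) × (Shot 101→Shot 103) = (-9395.2, 7413.4, 49545).
So ∂z/∂easting = −n_x/n_z = 0.18963 and ∂z/∂northing = −n_y/n_z = −0.14963.
Unit vector along 345° is (sin 345°, cos 345°) = (-0.2588, 0.9659).
Slope in that direction = a·(-0.2588) + b·(0.9659) = −0.19361.
Apparent dip = arctan|0.19361| = 11.0° (true dip is 13.6°, so apparent ≤ true as expected).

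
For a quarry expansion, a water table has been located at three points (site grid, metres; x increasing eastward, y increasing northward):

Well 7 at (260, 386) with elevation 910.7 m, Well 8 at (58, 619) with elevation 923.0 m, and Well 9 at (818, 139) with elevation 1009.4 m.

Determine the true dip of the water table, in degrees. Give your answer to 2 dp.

25.00°

Two edge vectors: Well 7→Well 8 = (-202, 233, 12.3), Well 7→Well 9 = (558, -247, 98.7).
Normal n = (Well 7→Well 8) × (Well 7→Well 9) = (26035.2, 26800.8, -80120).
So ∂z/∂x = −n_x/n_z = 0.32495 and ∂z/∂y = −n_y/n_z = 0.33451.
Gradient magnitude |∇z| = √(a² + b²) = √(0.10559 + 0.11190) = 0.46636.
True dip = arctan(0.46636) = 25.00°, dipping toward SW (azimuth ≈ 224°).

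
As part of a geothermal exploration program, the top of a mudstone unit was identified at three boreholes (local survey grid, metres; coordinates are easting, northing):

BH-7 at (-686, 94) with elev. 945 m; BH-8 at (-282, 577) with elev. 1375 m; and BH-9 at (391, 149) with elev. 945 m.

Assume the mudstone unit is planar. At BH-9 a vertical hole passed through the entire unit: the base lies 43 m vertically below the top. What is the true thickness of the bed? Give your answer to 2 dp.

31.47 m

Let the plane be z = a·easting + b·northing + c.
BH-8−BH-7: 404a + 483b = 430;  BH-9−BH-7: 1077a + 55b = 0.
Solving gives a = −0.04749, b = 0.92999.
|∇z| = √(a²+b²) = 0.93121, so dip δ = arctan(0.93121) = 42.96°.
True thickness = vertical thickness × cos δ = 43 × cos 42.96° = 31.47 m.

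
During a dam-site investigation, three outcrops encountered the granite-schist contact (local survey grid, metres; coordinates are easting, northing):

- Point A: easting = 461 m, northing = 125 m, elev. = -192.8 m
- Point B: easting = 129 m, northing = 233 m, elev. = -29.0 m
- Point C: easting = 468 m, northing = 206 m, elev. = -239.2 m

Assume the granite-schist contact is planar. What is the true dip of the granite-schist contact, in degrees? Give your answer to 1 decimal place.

40.0°

Let the plane be z = a·easting + b·northing + c.
Point B−Point A: −332a + 108b = 163.8;  Point C−Point A: 7a + 81b = −46.4.
Solving gives a = −0.66113, b = −0.51570.
Gradient magnitude |∇z| = √(a² + b²) = √(0.43710 + 0.26595) = 0.83848.
True dip = arctan(0.83848) = 40.0°, dipping toward NE (azimuth ≈ 052°).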